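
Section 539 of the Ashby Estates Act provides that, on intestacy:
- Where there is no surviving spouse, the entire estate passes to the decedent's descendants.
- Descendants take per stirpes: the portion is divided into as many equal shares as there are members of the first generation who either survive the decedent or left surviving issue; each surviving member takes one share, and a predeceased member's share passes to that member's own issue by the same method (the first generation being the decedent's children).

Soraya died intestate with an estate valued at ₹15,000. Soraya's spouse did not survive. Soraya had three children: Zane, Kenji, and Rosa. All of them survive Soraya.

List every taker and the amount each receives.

Zane: ₹5,000; Kenji: ₹5,000; Rosa: ₹5,000

The entire ₹15,000 passes to the descendants.
That amount (₹15,000) is divided into 3 shares of ₹5,000: Zane, Kenji, and Rosa each take ₹5,000.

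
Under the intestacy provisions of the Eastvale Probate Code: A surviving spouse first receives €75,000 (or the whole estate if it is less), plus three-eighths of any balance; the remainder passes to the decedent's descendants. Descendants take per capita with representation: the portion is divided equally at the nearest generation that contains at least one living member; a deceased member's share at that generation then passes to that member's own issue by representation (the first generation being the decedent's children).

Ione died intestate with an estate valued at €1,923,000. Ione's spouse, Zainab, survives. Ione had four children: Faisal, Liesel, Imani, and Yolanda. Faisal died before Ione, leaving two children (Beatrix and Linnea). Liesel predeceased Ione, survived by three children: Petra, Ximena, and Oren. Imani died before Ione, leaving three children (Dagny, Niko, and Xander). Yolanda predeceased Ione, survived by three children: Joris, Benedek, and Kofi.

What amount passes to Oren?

Oren receives €105,000.

Zainab first takes €75,000, leaving a balance of €1,848,000. Zainab then takes three-eighths of the balance (€693,000), for a total of €768,000. The remaining €1,155,000 passes to the descendants.
No child survives, so the initial division is made at the grandchildren's generation.
The descendants' portion (€1,155,000) is divided into 11 shares of €105,000: Beatrix, Linnea, Petra, Ximena, Oren, Dagny, Niko, Xander, Joris, Benedek, and Kofi each take €105,000.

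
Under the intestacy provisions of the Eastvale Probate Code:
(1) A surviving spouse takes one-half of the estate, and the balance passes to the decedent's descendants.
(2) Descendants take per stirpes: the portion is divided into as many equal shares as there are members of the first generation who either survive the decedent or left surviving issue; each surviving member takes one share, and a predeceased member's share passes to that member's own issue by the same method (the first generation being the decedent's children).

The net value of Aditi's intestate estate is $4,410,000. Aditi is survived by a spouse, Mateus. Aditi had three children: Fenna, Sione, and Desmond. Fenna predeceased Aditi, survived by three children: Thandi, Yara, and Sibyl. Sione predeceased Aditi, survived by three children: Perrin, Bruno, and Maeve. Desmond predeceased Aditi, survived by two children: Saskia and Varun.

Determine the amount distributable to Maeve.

Maeve receives $245,000.

Mateus takes one-half of $4,410,000 = $2,205,000. The remaining $2,205,000 passes to the descendants.
The descendants' portion ($2,205,000) is divided into 3 shares of $735,000: Fenna's $735,000 share passes to Fenna's issue; Sione's $735,000 share passes to Sione's issue; Desmond's $735,000 share passes to Desmond's issue.
Fenna's share ($735,000) is divided into 3 shares of $245,000: Thandi, Yara, and Sibyl each take $245,000.
Sione's share ($735,000) is divided into 3 shares of $245,000: Perrin, Bruno, and Maeve each take $245,000.
Desmond's share ($735,000) is divided into 2 shares of $367,500: Saskia and Varun each take $367,500.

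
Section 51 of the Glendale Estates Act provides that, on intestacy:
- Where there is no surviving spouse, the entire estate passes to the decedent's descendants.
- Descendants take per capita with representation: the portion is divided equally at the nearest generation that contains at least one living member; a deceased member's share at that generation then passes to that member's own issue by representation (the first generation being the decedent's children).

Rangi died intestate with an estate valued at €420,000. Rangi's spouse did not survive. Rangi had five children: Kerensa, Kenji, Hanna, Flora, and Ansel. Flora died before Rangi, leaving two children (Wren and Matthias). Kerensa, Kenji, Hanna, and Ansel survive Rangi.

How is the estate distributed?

Kerensa: €84,000; Kenji: €84,000; Hanna: €84,000; Wren: €42,000; Matthias: €42,000; Ansel: €84,000

The entire €420,000 passes to the descendants.
That amount (€420,000) is divided into 5 shares of €84,000: Kerensa, Kenji, Hanna, and Ansel each take €84,000; Flora's €84,000 share passes to Flora's issue.
Flora's share (€84,000) is divided into 2 shares of €42,000: Wren and Matthias each take €42,000.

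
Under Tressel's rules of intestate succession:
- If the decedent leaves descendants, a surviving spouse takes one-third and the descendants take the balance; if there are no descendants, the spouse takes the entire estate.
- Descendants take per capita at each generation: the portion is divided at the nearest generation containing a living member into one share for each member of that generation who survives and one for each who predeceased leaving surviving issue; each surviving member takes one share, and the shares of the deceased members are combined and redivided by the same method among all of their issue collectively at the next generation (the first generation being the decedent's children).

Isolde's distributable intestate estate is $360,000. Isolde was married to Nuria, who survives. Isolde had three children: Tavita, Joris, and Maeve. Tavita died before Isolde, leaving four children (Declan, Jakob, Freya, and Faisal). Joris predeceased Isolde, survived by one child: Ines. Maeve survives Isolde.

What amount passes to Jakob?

Nuria takes one-third of $360,000 = $120,000. The remaining $240,000 passes to the descendants.
The descendants' portion ($240,000) is divided at the children's generation into 3 shares of $80,000. Maeve takes $80,000. The 2 shares of the deceased (Tavita and Joris) are combined into a pool of $160,000.
That pool ($160,000) is divided at the grandchildren's generation equally among Declan, Jakob, Freya, Faisal, and Ines: $32,000 each.

Jakob receives $32,000.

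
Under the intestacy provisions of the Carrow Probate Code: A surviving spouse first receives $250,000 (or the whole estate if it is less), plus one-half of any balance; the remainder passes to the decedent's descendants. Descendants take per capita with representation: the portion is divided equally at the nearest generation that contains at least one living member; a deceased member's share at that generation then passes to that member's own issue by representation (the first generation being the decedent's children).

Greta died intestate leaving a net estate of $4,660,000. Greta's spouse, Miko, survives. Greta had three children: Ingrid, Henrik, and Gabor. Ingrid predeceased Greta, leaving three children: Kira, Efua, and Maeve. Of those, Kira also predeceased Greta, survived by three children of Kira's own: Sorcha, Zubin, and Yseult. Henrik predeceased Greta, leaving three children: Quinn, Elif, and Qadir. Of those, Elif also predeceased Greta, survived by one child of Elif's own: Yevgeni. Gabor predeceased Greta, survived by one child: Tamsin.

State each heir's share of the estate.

Miko: $2,455,000; Sorcha: $105,000; Zubin: $105,000; Yseult: $105,000; Efua: $315,000; Maeve: $315,000; Quinn: $315,000; Yevgeni: $315,000; Qadir: $315,000; Tamsin: $315,000

Miko first takes $250,000, leaving a balance of $4,410,000. Miko then takes one-half of the balance ($2,205,000), for a total of $2,455,000. The remaining $2,205,000 passes to the descendants.
No child survives, so the initial division is made at the grandchildren's generation.
The descendants' portion ($2,205,000) is divided into 7 shares of $315,000: Efua, Maeve, Quinn, Qadir, and Tamsin each take $315,000; Kira's $315,000 share passes to Kira's issue; Elif's $315,000 share passes to Elif's issue.
Kira's share ($315,000) is divided into 3 shares of $105,000: Sorcha, Zubin, and Yseult each take $105,000.
Elif's share ($315,000) passes entirely to Yevgeni.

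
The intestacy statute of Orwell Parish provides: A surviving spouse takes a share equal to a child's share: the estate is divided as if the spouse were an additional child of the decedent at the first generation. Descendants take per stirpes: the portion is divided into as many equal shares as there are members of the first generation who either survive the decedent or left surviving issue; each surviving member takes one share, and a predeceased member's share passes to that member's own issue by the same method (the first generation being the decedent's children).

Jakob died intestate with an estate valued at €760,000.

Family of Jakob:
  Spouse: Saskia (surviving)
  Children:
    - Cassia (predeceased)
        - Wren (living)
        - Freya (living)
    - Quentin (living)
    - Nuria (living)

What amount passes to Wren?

Wren receives €95,000.

The spouse counts as an additional share at the children's level, so there are 4 primary shares of €190,000. Saskia takes one such share (€190,000).
The children's combined portion (€570,000) is divided into 3 shares of €190,000: Quentin and Nuria each take €190,000; Cassia's €190,000 share passes to Cassia's issue.
Cassia's share (€190,000) is divided into 2 shares of €95,000: Wren and Freya each take €95,000.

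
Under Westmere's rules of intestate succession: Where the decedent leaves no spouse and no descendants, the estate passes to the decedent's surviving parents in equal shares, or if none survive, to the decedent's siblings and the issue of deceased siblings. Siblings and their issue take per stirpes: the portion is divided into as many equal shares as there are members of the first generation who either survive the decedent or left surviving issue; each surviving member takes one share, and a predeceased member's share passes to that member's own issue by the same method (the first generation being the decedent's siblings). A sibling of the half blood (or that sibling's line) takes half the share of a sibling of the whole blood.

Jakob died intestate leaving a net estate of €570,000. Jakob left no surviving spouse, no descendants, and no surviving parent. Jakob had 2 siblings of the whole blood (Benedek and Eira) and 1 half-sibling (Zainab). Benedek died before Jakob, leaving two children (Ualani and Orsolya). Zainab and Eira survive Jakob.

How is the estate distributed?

Ualani: €114,000; Orsolya: €114,000; Zainab: €114,000; Eira: €228,000

The entire €570,000 passes to the siblings and their issue.
Counting each half-blood sibling's line as half a unit, there are 5/2 units in €570,000, so one unit is €228,000. Whole-blood lines (Benedek and Eira) take €228,000 each; half-blood lines (Zainab) take €114,000 each.
Benedek's share (€228,000) is divided into 2 shares of €114,000: Ualani and Orsolya each take €114,000.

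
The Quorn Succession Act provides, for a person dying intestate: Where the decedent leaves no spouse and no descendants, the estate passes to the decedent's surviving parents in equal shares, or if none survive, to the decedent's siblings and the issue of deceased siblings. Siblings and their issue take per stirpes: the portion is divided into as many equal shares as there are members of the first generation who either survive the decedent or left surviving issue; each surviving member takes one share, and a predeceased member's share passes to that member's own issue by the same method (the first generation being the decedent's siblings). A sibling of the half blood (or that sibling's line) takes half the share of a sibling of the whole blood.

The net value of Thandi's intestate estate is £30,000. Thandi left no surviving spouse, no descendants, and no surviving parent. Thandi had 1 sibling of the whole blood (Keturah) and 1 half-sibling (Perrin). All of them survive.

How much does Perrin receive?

The entire £30,000 passes to the siblings and their issue.
Counting each half-blood sibling's line as half a unit, there are 3/2 units in £30,000, so one unit is £20,000. Whole-blood lines (Keturah) take £20,000 each; half-blood lines (Perrin) take £10,000 each.

Perrin receives £10,000.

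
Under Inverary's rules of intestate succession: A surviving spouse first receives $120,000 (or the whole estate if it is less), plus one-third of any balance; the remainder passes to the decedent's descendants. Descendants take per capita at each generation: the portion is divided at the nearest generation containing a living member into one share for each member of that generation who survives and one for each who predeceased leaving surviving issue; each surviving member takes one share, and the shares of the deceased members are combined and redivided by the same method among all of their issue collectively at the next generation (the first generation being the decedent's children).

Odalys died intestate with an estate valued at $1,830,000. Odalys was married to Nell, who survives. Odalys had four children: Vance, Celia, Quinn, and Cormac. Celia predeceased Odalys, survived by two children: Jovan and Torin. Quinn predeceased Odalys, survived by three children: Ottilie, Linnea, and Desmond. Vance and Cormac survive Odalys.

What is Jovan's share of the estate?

Nell first takes $120,000, leaving a balance of $1,710,000. Nell then takes one-third of the balance ($570,000), for a total of $690,000. The remaining $1,140,000 passes to the descendants.
The descendants' portion ($1,140,000) is divided at the children's generation into 4 shares of $285,000. Vance and Cormac each take $285,000. The 2 shares of the deceased (Celia and Quinn) are combined into a pool of $570,000.
That pool ($570,000) is divided at the grandchildren's generation equally among Jovan, Torin, Ottilie, Linnea, and Desmond: $114,000 each.

Jovan receives $114,000.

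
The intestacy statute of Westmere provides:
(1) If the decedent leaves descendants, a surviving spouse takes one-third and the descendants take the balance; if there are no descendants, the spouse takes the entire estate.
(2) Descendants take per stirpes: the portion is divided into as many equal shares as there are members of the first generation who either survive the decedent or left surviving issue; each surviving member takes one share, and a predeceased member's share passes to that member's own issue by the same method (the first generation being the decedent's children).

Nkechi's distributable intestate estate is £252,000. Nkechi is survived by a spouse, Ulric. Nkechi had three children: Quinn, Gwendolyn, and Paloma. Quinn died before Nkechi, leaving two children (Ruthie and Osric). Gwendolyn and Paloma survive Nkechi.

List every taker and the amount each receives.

Ulric takes one-third of £252,000 = £84,000. The remaining £168,000 passes to the descendants.
The descendants' portion (£168,000) is divided into 3 shares of £56,000: Gwendolyn and Paloma each take £56,000; Quinn's £56,000 share passes to Quinn's issue.
Quinn's share (£56,000) is divided into 2 shares of £28,000: Ruthie and Osric each take £28,000.

Ulric: £84,000; Ruthie: £28,000; Osric: £28,000; Gwendolyn: £56,000; Paloma: £56,000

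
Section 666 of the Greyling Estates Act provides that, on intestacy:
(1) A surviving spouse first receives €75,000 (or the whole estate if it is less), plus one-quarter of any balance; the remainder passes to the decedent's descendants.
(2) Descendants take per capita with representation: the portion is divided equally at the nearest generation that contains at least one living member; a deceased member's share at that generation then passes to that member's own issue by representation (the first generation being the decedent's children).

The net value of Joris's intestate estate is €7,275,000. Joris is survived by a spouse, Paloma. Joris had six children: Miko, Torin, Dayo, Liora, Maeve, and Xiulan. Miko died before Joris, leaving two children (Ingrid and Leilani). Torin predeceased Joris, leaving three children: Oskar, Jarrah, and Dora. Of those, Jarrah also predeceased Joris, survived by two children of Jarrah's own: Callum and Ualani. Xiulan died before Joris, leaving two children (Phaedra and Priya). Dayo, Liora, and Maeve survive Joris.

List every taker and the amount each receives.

Paloma first takes €75,000, leaving a balance of €7,200,000. Paloma then takes one-quarter of the balance (€1,800,000), for a total of €1,875,000. The remaining €5,400,000 passes to the descendants.
The descendants' portion (€5,400,000) is divided into 6 shares of €900,000: Dayo, Liora, and Maeve each take €900,000; Miko's €900,000 share passes to Miko's issue; Torin's €900,000 share passes to Torin's issue; Xiulan's €900,000 share passes to Xiulan's issue.
Miko's share (€900,000) is divided into 2 shares of €450,000: Ingrid and Leilani each take €450,000.
Torin's share (€900,000) is divided into 3 shares of €300,000: Oskar and Dora each take €300,000; Jarrah's €300,000 share passes to Jarrah's issue.
Jarrah's share (€300,000) is divided into 2 shares of €150,000: Callum and Ualani each take €150,000.
Xiulan's share (€900,000) is divided into 2 shares of €450,000: Phaedra and Priya each take €450,000.

Paloma: €1,875,000; Ingrid: €450,000; Leilani: €450,000; Oskar: €300,000; Callum: €150,000; Ualani: €150,000; Dora: €300,000; Dayo: €900,000; Liora: €900,000; Maeve: €900,000; Phaedra: €450,000; Priya: €450,000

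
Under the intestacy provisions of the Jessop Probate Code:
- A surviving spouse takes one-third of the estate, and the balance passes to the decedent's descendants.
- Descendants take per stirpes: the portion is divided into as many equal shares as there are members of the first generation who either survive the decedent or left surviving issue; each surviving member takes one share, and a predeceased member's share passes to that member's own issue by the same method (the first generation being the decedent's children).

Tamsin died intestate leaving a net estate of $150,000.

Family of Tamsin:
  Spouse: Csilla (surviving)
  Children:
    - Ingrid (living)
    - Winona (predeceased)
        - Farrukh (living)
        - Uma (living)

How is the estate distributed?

Csilla: $50,000; Ingrid: $50,000; Farrukh: $25,000; Uma: $25,000

Csilla takes one-third of $150,000 = $50,000. The remaining $100,000 passes to the descendants.
The descendants' portion ($100,000) is divided into 2 shares of $50,000: Ingrid takes $50,000; Winona's $50,000 share passes to Winona's issue.
Winona's share ($50,000) is divided into 2 shares of $25,000: Farrukh and Uma each take $25,000.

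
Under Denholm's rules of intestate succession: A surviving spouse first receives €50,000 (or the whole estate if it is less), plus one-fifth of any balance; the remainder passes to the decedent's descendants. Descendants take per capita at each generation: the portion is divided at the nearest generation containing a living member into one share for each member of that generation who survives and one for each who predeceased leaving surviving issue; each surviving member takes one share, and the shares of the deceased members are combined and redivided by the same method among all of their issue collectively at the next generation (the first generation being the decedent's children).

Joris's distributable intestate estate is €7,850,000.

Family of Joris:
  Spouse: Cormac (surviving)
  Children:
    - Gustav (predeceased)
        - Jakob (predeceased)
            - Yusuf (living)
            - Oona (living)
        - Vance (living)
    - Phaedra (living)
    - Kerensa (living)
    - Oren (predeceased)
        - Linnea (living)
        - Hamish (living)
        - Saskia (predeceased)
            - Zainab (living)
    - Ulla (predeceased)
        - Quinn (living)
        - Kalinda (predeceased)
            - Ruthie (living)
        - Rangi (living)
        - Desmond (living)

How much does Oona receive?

Cormac first takes €50,000, leaving a balance of €7,800,000. Cormac then takes one-fifth of the balance (€1,560,000), for a total of €1,610,000. The remaining €6,240,000 passes to the descendants.
The descendants' portion (€6,240,000) is divided at the children's generation into 5 shares of €1,248,000. Phaedra and Kerensa each take €1,248,000. The 3 shares of the deceased (Gustav, Oren, and Ulla) are combined into a pool of €3,744,000.
That pool (€3,744,000) is divided at the grandchildren's generation into 9 shares of €416,000. Vance, Linnea, Hamish, Quinn, Rangi, and Desmond each take €416,000. The 3 shares of the deceased (Jakob, Saskia, and Kalinda) are combined into a pool of €1,248,000.
That pool (€1,248,000) is divided at the great-grandchildren's generation equally among Yusuf, Oona, Zainab, and Ruthie: €312,000 each.

Oona receives €312,000.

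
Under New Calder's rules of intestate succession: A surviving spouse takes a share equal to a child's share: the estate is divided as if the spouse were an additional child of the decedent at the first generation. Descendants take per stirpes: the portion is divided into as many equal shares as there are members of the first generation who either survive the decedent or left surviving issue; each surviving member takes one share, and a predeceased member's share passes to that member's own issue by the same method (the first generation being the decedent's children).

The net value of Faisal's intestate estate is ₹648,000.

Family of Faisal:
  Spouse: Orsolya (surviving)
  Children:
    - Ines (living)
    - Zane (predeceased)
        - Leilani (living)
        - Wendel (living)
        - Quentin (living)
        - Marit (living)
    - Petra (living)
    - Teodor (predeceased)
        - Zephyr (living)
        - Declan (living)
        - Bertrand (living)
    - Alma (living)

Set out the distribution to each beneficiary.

Orsolya: ₹108,000; Ines: ₹108,000; Leilani: ₹27,000; Wendel: ₹27,000; Quentin: ₹27,000; Marit: ₹27,000; Petra: ₹108,000; Zephyr: ₹36,000; Declan: ₹36,000; Bertrand: ₹36,000; Alma: ₹108,000

The spouse counts as an additional share at the children's level, so there are 6 primary shares of ₹108,000. Orsolya takes one such share (₹108,000).
The children's combined portion (₹540,000) is divided into 5 shares of ₹108,000: Ines, Petra, and Alma each take ₹108,000; Zane's ₹108,000 share passes to Zane's issue; Teodor's ₹108,000 share passes to Teodor's issue.
Zane's share (₹108,000) is divided into 4 shares of ₹27,000: Leilani, Wendel, Quentin, and Marit each take ₹27,000.
Teodor's share (₹108,000) is divided into 3 shares of ₹36,000: Zephyr, Declan, and Bertrand each take ₹36,000.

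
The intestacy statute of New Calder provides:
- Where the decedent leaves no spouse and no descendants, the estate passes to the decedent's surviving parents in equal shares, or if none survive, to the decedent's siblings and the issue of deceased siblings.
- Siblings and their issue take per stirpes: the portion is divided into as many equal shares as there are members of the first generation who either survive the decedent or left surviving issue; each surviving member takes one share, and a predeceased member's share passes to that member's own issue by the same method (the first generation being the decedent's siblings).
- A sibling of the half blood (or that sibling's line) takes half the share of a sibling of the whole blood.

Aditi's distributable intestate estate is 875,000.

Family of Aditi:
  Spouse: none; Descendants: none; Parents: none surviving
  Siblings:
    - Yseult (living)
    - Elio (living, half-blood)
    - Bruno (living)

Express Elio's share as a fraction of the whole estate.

The entire 875,000 passes to the siblings and their issue.
Counting each half-blood sibling's line as half a unit, there are 5/2 units in 875,000, so one unit is 350,000. Whole-blood lines (Yseult and Bruno) take 350,000 each; half-blood lines (Elio) take 175,000 each.

Elio receives 1/5 of the estate.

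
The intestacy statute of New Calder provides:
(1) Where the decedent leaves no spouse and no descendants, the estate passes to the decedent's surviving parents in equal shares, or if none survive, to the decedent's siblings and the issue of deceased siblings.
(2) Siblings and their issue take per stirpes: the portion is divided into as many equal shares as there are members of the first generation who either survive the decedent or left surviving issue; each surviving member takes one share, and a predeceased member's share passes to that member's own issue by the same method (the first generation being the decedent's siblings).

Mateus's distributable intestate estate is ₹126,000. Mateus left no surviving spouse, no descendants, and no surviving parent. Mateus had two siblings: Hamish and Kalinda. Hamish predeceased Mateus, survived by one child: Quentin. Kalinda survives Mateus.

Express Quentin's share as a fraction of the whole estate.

Quentin receives 1/2 of the estate.

The entire ₹126,000 passes to the siblings and their issue.
That amount (₹126,000) is divided into 2 shares of ₹63,000: Kalinda takes ₹63,000; Hamish's ₹63,000 share passes to Hamish's issue.
Hamish's share (₹63,000) passes entirely to Quentin.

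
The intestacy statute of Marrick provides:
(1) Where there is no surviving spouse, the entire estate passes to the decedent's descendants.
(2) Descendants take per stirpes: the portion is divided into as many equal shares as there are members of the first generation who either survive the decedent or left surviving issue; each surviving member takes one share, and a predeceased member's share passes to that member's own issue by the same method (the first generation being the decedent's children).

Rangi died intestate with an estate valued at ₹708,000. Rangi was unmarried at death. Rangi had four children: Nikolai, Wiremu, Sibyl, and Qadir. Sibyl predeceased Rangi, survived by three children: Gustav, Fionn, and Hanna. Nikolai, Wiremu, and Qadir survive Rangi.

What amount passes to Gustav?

Gustav receives ₹59,000.

The entire ₹708,000 passes to the descendants.
That amount (₹708,000) is divided into 4 shares of ₹177,000: Nikolai, Wiremu, and Qadir each take ₹177,000; Sibyl's ₹177,000 share passes to Sibyl's issue.
Sibyl's share (₹177,000) is divided into 3 shares of ₹59,000: Gustav, Fionn, and Hanna each take ₹59,000.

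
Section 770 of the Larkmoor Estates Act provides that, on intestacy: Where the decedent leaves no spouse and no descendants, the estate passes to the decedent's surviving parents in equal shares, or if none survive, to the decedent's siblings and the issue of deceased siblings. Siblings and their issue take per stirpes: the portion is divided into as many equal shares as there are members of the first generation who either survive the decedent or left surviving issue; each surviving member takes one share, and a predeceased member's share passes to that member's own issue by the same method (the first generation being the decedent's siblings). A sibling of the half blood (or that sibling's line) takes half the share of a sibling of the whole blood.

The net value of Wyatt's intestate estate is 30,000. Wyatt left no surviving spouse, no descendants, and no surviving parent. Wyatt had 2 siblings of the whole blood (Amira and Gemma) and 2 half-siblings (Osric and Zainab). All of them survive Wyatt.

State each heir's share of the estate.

Amira: 10,000; Osric: 5,000; Gemma: 10,000; Zainab: 5,000

The entire 30,000 passes to the siblings and their issue.
Counting each half-blood sibling's line as half a unit, there are 3 units in 30,000, so one unit is 10,000. Whole-blood lines (Amira and Gemma) take 10,000 each; half-blood lines (Osric and Zainab) take 5,000 each.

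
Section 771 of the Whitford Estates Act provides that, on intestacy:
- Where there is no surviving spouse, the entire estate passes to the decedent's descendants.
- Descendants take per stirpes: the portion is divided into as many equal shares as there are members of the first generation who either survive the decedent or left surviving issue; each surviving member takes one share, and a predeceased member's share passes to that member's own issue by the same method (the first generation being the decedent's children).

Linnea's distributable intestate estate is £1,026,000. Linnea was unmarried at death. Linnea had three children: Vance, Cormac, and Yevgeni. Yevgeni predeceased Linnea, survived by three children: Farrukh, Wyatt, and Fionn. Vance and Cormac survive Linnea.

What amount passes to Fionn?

Fionn receives £114,000.

The entire £1,026,000 passes to the descendants.
That amount (£1,026,000) is divided into 3 shares of £342,000: Vance and Cormac each take £342,000; Yevgeni's £342,000 share passes to Yevgeni's issue.
Yevgeni's share (£342,000) is divided into 3 shares of £114,000: Farrukh, Wyatt, and Fionn each take £114,000.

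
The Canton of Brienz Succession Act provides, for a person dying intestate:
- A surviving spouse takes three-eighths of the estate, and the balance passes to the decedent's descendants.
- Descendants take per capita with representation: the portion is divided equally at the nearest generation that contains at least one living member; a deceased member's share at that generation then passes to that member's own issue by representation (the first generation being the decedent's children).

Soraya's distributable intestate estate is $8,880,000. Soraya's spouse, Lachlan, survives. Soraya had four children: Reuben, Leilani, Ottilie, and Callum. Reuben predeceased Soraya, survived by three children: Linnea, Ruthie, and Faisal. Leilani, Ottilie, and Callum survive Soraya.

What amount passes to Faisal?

Faisal receives $462,500.

Lachlan takes three-eighths of $8,880,000 = $3,330,000. The remaining $5,550,000 passes to the descendants.
The descendants' portion ($5,550,000) is divided into 4 shares of $1,387,500: Leilani, Ottilie, and Callum each take $1,387,500; Reuben's $1,387,500 share passes to Reuben's issue.
Reuben's share ($1,387,500) is divided into 3 shares of $462,500: Linnea, Ruthie, and Faisal each take $462,500.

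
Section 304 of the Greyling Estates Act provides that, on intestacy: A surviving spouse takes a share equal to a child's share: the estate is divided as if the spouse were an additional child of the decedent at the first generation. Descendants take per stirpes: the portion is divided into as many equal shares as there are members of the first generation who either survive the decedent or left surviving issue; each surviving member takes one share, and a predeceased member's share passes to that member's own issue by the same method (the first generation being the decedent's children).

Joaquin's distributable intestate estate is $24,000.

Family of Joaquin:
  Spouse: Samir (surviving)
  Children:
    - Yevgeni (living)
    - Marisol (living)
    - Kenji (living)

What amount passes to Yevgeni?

Yevgeni receives $6,000.

The spouse counts as an additional share at the children's level, so there are 4 primary shares of $6,000. Samir takes one such share ($6,000).
The children's combined portion ($18,000) is divided into 3 shares of $6,000: Yevgeni, Marisol, and Kenji each take $6,000.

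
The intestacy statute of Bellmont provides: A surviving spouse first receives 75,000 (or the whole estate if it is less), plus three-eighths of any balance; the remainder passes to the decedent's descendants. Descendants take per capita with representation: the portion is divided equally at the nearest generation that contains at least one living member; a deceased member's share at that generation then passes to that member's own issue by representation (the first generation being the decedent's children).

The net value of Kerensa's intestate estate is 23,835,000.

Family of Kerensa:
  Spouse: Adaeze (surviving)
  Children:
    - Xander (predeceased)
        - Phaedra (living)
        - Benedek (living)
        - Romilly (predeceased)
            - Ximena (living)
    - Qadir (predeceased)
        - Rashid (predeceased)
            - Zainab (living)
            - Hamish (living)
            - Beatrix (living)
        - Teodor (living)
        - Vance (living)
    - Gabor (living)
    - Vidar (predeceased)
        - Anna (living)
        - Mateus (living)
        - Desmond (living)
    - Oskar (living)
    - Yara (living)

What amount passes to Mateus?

Adaeze first takes 75,000, leaving a balance of 23,760,000. Adaeze then takes three-eighths of the balance (8,910,000), for a total of 8,985,000. The remaining 14,850,000 passes to the descendants.
The descendants' portion (14,850,000) is divided into 6 shares of 2,475,000: Gabor, Oskar, and Yara each take 2,475,000; Xander's 2,475,000 share passes to Xander's issue; Qadir's 2,475,000 share passes to Qadir's issue; Vidar's 2,475,000 share passes to Vidar's issue.
Xander's share (2,475,000) is divided into 3 shares of 825,000: Phaedra and Benedek each take 825,000; Romilly's 825,000 share passes to Romilly's issue.
Romilly's share (825,000) passes entirely to Ximena.
Qadir's share (2,475,000) is divided into 3 shares of 825,000: Teodor and Vance each take 825,000; Rashid's 825,000 share passes to Rashid's issue.
Rashid's share (825,000) is divided into 3 shares of 275,000: Zainab, Hamish, and Beatrix each take 275,000.
Vidar's share (2,475,000) is divided into 3 shares of 825,000: Anna, Mateus, and Desmond each take 825,000.

Mateus receives 825,000.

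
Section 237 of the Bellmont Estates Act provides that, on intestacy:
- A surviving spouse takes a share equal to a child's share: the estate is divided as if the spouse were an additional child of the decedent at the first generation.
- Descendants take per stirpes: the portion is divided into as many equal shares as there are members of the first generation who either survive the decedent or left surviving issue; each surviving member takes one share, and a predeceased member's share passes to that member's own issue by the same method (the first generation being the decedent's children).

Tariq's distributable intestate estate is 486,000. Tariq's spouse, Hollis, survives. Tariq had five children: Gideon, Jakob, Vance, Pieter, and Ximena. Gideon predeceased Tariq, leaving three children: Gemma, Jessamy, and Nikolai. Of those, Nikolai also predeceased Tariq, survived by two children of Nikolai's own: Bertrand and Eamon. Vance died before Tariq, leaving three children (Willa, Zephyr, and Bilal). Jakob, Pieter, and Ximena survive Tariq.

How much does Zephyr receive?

Zephyr receives 27,000.

The spouse counts as an additional share at the children's level, so there are 6 primary shares of 81,000. Hollis takes one such share (81,000).
The children's combined portion (405,000) is divided into 5 shares of 81,000: Jakob, Pieter, and Ximena each take 81,000; Gideon's 81,000 share passes to Gideon's issue; Vance's 81,000 share passes to Vance's issue.
Gideon's share (81,000) is divided into 3 shares of 27,000: Gemma and Jessamy each take 27,000; Nikolai's 27,000 share passes to Nikolai's issue.
Nikolai's share (27,000) is divided into 2 shares of 13,500: Bertrand and Eamon each take 13,500.
Vance's share (81,000) is divided into 3 shares of 27,000: Willa, Zephyr, and Bilal each take 27,000.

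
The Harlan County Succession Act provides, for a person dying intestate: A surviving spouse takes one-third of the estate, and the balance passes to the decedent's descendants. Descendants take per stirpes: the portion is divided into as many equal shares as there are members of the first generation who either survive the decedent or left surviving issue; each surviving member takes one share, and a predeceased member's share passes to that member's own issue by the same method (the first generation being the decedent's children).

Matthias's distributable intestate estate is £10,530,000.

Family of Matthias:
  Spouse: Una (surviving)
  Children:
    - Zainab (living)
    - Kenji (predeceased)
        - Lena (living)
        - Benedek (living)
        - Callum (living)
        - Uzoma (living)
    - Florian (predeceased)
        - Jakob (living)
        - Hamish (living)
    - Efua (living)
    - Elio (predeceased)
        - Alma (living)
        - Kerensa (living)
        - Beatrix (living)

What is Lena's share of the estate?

Lena receives £351,000.

Una takes one-third of £10,530,000 = £3,510,000. The remaining £7,020,000 passes to the descendants.
The descendants' portion (£7,020,000) is divided into 5 shares of £1,404,000: Zainab and Efua each take £1,404,000; Kenji's £1,404,000 share passes to Kenji's issue; Florian's £1,404,000 share passes to Florian's issue; Elio's £1,404,000 share passes to Elio's issue.
Kenji's share (£1,404,000) is divided into 4 shares of £351,000: Lena, Benedek, Callum, and Uzoma each take £351,000.
Florian's share (£1,404,000) is divided into 2 shares of £702,000: Jakob and Hamish each take £702,000.
Elio's share (£1,404,000) is divided into 3 shares of £468,000: Alma, Kerensa, and Beatrix each take £468,000.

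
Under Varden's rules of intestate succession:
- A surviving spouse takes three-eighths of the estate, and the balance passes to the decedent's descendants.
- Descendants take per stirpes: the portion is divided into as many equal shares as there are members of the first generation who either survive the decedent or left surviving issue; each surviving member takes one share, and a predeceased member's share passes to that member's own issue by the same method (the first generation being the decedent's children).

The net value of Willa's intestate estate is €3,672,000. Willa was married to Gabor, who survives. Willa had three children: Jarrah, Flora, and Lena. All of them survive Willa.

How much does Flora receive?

Gabor takes three-eighths of €3,672,000 = €1,377,000. The remaining €2,295,000 passes to the descendants.
The descendants' portion (€2,295,000) is divided into 3 shares of €765,000: Jarrah, Flora, and Lena each take €765,000.

Flora receives €765,000.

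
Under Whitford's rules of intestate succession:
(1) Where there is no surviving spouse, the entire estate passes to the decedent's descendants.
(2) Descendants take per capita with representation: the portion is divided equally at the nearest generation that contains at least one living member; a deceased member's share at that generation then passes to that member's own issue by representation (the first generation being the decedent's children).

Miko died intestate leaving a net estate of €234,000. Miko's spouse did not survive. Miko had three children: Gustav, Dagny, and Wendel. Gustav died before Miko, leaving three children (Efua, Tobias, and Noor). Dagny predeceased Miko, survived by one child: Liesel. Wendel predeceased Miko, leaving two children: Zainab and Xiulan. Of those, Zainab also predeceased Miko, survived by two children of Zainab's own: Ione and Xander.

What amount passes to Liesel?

The entire €234,000 passes to the descendants.
No child survives, so the initial division is made at the grandchildren's generation.
That amount (€234,000) is divided into 6 shares of €39,000: Efua, Tobias, Noor, Liesel, and Xiulan each take €39,000; Zainab's €39,000 share passes to Zainab's issue.
Zainab's share (€39,000) is divided into 2 shares of €19,500: Ione and Xander each take €19,500.

Liesel receives €39,000.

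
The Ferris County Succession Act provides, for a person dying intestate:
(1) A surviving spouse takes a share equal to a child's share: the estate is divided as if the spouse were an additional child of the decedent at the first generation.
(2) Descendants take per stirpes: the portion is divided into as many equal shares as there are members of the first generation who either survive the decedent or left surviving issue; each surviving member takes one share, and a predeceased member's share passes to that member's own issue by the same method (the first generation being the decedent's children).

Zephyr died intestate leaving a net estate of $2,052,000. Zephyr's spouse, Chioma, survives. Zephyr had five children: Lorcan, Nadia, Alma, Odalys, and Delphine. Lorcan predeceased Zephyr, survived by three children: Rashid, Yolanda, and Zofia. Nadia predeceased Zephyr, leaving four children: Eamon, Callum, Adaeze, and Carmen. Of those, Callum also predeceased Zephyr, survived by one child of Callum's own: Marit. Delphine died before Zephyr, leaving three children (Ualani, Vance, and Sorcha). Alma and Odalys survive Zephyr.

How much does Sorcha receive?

The spouse counts as an additional share at the children's level, so there are 6 primary shares of $342,000. Chioma takes one such share ($342,000).
The children's combined portion ($1,710,000) is divided into 5 shares of $342,000: Alma and Odalys each take $342,000; Lorcan's $342,000 share passes to Lorcan's issue; Nadia's $342,000 share passes to Nadia's issue; Delphine's $342,000 share passes to Delphine's issue.
Lorcan's share ($342,000) is divided into 3 shares of $114,000: Rashid, Yolanda, and Zofia each take $114,000.
Nadia's share ($342,000) is divided into 4 shares of $85,500: Eamon, Adaeze, and Carmen each take $85,500; Callum's $85,500 share passes to Callum's issue.
Callum's share ($85,500) passes entirely to Marit.
Delphine's share ($342,000) is divided into 3 shares of $114,000: Ualani, Vance, and Sorcha each take $114,000.

Sorcha receives $114,000.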